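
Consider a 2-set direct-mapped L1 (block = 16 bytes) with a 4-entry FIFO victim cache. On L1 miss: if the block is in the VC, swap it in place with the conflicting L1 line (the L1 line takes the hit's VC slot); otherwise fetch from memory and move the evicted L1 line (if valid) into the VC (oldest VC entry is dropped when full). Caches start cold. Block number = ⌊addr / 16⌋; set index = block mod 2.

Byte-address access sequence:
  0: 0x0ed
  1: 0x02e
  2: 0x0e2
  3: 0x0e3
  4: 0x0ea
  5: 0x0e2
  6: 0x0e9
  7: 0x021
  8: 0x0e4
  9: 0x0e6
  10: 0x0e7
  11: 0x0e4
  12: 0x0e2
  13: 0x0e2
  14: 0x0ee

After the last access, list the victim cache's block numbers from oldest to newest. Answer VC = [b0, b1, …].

VC = [2]

0: 0xed (blk 14, set 0) → MISS  vc=[]
1: 0x2e (blk 2, set 0) → MISS  vc=[14]
2: 0xe2 (blk 14, set 0) → VC-HIT  vc=[2]
3: 0xe3 (blk 14, set 0) → L1-HIT  vc=[2]
4: 0xea (blk 14, set 0) → L1-HIT  vc=[2]
5: 0xe2 (blk 14, set 0) → L1-HIT  vc=[2]
6: 0xe9 (blk 14, set 0) → L1-HIT  vc=[2]
7: 0x21 (blk 2, set 0) → VC-HIT  vc=[14]
8: 0xe4 (blk 14, set 0) → VC-HIT  vc=[2]
9: 0xe6 (blk 14, set 0) → L1-HIT  vc=[2]
10: 0xe7 (blk 14, set 0) → L1-HIT  vc=[2]
11: 0xe4 (blk 14, set 0) → L1-HIT  vc=[2]
12: 0xe2 (blk 14, set 0) → L1-HIT  vc=[2]
13: 0xe2 (blk 14, set 0) → L1-HIT  vc=[2]
14: 0xee (blk 14, set 0) → L1-HIT  vc=[2]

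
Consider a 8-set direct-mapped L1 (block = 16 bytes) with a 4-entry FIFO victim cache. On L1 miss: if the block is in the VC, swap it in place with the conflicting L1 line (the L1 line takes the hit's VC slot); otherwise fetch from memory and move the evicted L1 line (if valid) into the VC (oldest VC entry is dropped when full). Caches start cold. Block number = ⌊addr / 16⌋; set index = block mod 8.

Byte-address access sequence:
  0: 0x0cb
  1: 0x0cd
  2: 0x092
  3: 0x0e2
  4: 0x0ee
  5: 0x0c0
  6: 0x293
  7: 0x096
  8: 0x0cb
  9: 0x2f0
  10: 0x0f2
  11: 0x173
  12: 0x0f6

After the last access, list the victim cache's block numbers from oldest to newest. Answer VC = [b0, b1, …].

VC = [41, 47, 23]

0: 0xcb (blk 12, set 4) → MISS  vc=[]
1: 0xcd (blk 12, set 4) → L1-HIT  vc=[]
2: 0x92 (blk 9, set 1) → MISS  vc=[]
3: 0xe2 (blk 14, set 6) → MISS  vc=[]
4: 0xee (blk 14, set 6) → L1-HIT  vc=[]
5: 0xc0 (blk 12, set 4) → L1-HIT  vc=[]
6: 0x293 (blk 41, set 1) → MISS  vc=[9]
7: 0x96 (blk 9, set 1) → VC-HIT  vc=[41]
8: 0xcb (blk 12, set 4) → L1-HIT  vc=[41]
9: 0x2f0 (blk 47, set 7) → MISS  vc=[41]
10: 0xf2 (blk 15, set 7) → MISS  vc=[41, 47]
11: 0x173 (blk 23, set 7) → MISS  vc=[41, 47, 15]
12: 0xf6 (blk 15, set 7) → VC-HIT  vc=[41, 47, 23]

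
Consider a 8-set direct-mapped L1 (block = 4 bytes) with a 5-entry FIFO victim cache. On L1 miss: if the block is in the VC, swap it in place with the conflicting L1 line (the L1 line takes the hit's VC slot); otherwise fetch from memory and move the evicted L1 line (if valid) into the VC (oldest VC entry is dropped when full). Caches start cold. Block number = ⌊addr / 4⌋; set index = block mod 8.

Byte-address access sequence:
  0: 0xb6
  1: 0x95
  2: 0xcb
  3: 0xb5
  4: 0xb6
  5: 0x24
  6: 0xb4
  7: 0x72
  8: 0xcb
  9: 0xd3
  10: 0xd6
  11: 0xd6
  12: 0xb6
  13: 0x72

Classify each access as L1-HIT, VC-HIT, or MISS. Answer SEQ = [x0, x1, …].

0: 0xb6 (blk 45, set 5) → MISS  vc=[]
1: 0x95 (blk 37, set 5) → MISS  vc=[45]
2: 0xcb (blk 50, set 2) → MISS  vc=[45]
3: 0xb5 (blk 45, set 5) → VC-HIT  vc=[37]
4: 0xb6 (blk 45, set 5) → L1-HIT  vc=[37]
5: 0x24 (blk 9, set 1) → MISS  vc=[37]
6: 0xb4 (blk 45, set 5) → L1-HIT  vc=[37]
7: 0x72 (blk 28, set 4) → MISS  vc=[37]
8: 0xcb (blk 50, set 2) → L1-HIT  vc=[37]
9: 0xd3 (blk 52, set 4) → MISS  vc=[37, 28]
10: 0xd6 (blk 53, set 5) → MISS  vc=[37, 28, 45]
11: 0xd6 (blk 53, set 5) → L1-HIT  vc=[37, 28, 45]
12: 0xb6 (blk 45, set 5) → VC-HIT  vc=[37, 28, 53]
13: 0x72 (blk 28, set 4) → VC-HIT  vc=[37, 52, 53]

SEQ = [MISS, MISS, MISS, VC-HIT, L1-HIT, MISS, L1-HIT, MISS, L1-HIT, MISS, MISS, L1-HIT, VC-HIT, VC-HIT]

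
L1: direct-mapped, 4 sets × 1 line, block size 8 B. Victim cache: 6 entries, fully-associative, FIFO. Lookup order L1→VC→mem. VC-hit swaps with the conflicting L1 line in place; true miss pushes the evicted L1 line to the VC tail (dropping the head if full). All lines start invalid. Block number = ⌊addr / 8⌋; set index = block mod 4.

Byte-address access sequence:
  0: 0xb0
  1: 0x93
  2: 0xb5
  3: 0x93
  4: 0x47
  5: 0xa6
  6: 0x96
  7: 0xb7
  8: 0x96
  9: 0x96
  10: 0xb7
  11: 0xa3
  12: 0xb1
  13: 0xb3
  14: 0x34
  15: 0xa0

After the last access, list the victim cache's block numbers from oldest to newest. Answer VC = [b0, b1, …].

VC = [18, 8, 22]

#0 0xb0→b22/s2 MISS; vc=[]
#1 0x93→b18/s2 MISS; vc=[22]
#2 0xb5→b22/s2 VC-HIT; vc=[18]
#3 0x93→b18/s2 VC-HIT; vc=[22]
#4 0x47→b8/s0 MISS; vc=[22]
#5 0xa6→b20/s0 MISS; vc=[22,8]
#6 0x96→b18/s2 L1-HIT; vc=[22,8]
#7 0xb7→b22/s2 VC-HIT; vc=[18,8]
#8 0x96→b18/s2 VC-HIT; vc=[22,8]
#9 0x96→b18/s2 L1-HIT; vc=[22,8]
#10 0xb7→b22/s2 VC-HIT; vc=[18,8]
#11 0xa3→b20/s0 L1-HIT; vc=[18,8]
#12 0xb1→b22/s2 L1-HIT; vc=[18,8]
#13 0xb3→b22/s2 L1-HIT; vc=[18,8]
#14 0x34→b6/s2 MISS; vc=[18,8,22]
#15 0xa0→b20/s0 L1-HIT; vc=[18,8,22]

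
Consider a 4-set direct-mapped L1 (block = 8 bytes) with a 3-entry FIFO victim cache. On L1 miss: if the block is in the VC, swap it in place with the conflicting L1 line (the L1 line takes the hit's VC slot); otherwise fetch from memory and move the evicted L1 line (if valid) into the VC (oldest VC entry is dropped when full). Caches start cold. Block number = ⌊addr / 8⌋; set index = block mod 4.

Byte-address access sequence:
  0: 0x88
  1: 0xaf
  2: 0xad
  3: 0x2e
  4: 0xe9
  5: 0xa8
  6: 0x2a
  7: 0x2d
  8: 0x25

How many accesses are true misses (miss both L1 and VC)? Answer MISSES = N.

#0 0x88→b17/s1 MISS; vc=[]
#1 0xaf→b21/s1 MISS; vc=[17]
#2 0xad→b21/s1 L1-HIT; vc=[17]
#3 0x2e→b5/s1 MISS; vc=[17,21]
#4 0xe9→b29/s1 MISS; vc=[17,21,5]
#5 0xa8→b21/s1 VC-HIT; vc=[17,29,5]
#6 0x2a→b5/s1 VC-HIT; vc=[17,29,21]
#7 0x2d→b5/s1 L1-HIT; vc=[17,29,21]
#8 0x25→b4/s0 MISS; vc=[17,29,21]

MISSES = 5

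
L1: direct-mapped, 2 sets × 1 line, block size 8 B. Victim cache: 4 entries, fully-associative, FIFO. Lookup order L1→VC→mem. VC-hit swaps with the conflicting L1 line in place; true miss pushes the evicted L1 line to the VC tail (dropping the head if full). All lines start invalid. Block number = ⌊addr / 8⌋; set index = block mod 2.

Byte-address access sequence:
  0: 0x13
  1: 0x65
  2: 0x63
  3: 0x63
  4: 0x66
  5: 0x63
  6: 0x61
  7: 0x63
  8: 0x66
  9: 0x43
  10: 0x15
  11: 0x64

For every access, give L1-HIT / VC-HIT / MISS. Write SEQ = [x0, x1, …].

SEQ = [MISS, MISS, L1-HIT, L1-HIT, L1-HIT, L1-HIT, L1-HIT, L1-HIT, L1-HIT, MISS, VC-HIT, VC-HIT]

#0 0x13→b2/s0 MISS; vc=[]
#1 0x65→b12/s0 MISS; vc=[2]
#2 0x63→b12/s0 L1-HIT; vc=[2]
#3 0x63→b12/s0 L1-HIT; vc=[2]
#4 0x66→b12/s0 L1-HIT; vc=[2]
#5 0x63→b12/s0 L1-HIT; vc=[2]
#6 0x61→b12/s0 L1-HIT; vc=[2]
#7 0x63→b12/s0 L1-HIT; vc=[2]
#8 0x66→b12/s0 L1-HIT; vc=[2]
#9 0x43→b8/s0 MISS; vc=[2,12]
#10 0x15→b2/s0 VC-HIT; vc=[8,12]
#11 0x64→b12/s0 VC-HIT; vc=[8,2]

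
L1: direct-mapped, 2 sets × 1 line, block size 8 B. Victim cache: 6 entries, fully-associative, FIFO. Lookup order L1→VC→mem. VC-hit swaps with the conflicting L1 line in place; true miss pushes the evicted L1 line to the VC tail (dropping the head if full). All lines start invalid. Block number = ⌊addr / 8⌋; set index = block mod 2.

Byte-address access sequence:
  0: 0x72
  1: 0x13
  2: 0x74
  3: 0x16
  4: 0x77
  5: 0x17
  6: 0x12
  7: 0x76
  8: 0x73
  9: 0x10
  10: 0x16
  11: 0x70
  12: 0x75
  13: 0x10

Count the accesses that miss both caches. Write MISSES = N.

MISSES = 2

#0 0x72→b14/s0 MISS; vc=[]
#1 0x13→b2/s0 MISS; vc=[14]
#2 0x74→b14/s0 VC-HIT; vc=[2]
#3 0x16→b2/s0 VC-HIT; vc=[14]
#4 0x77→b14/s0 VC-HIT; vc=[2]
#5 0x17→b2/s0 VC-HIT; vc=[14]
#6 0x12→b2/s0 L1-HIT; vc=[14]
#7 0x76→b14/s0 VC-HIT; vc=[2]
#8 0x73→b14/s0 L1-HIT; vc=[2]
#9 0x10→b2/s0 VC-HIT; vc=[14]
#10 0x16→b2/s0 L1-HIT; vc=[14]
#11 0x70→b14/s0 VC-HIT; vc=[2]
#12 0x75→b14/s0 L1-HIT; vc=[2]
#13 0x10→b2/s0 VC-HIT; vc=[14]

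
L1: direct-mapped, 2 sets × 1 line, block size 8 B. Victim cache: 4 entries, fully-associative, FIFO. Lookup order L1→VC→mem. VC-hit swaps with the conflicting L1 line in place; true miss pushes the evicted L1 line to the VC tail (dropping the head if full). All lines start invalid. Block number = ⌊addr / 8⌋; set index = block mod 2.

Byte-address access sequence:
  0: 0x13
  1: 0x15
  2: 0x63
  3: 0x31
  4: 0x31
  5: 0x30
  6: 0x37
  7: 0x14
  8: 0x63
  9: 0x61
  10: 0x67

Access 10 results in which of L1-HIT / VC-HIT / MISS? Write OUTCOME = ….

OUTCOME = L1-HIT

#0 0x13→b2/s0 MISS; vc=[]
#1 0x15→b2/s0 L1-HIT; vc=[]
#2 0x63→b12/s0 MISS; vc=[2]
#3 0x31→b6/s0 MISS; vc=[2,12]
#4 0x31→b6/s0 L1-HIT; vc=[2,12]
#5 0x30→b6/s0 L1-HIT; vc=[2,12]
#6 0x37→b6/s0 L1-HIT; vc=[2,12]
#7 0x14→b2/s0 VC-HIT; vc=[6,12]
#8 0x63→b12/s0 VC-HIT; vc=[6,2]
#9 0x61→b12/s0 L1-HIT; vc=[6,2]
#10 0x67→b12/s0 L1-HIT; vc=[6,2]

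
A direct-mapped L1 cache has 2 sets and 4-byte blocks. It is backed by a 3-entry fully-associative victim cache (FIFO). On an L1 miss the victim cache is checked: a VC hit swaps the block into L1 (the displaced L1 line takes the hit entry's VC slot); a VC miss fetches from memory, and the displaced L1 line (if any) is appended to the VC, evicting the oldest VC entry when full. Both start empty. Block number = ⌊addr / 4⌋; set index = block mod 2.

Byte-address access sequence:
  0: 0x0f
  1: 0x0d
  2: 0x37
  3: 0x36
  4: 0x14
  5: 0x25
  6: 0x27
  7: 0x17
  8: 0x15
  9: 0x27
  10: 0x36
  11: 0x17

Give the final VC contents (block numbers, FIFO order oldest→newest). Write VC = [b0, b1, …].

VC = [3, 9, 13]

  [0] addr=0xf blk=3 s=1: MISS | VC []
  [1] addr=0xd blk=3 s=1: L1-HIT | VC []
  [2] addr=0x37 blk=13 s=1: MISS | VC [3]
  [3] addr=0x36 blk=13 s=1: L1-HIT | VC [3]
  [4] addr=0x14 blk=5 s=1: MISS | VC [3, 13]
  [5] addr=0x25 blk=9 s=1: MISS | VC [3, 13, 5]
  [6] addr=0x27 blk=9 s=1: L1-HIT | VC [3, 13, 5]
  [7] addr=0x17 blk=5 s=1: VC-HIT | VC [3, 13, 9]
  [8] addr=0x15 blk=5 s=1: L1-HIT | VC [3, 13, 9]
  [9] addr=0x27 blk=9 s=1: VC-HIT | VC [3, 13, 5]
  [10] addr=0x36 blk=13 s=1: VC-HIT | VC [3, 9, 5]
  [11] addr=0x17 blk=5 s=1: VC-HIT | VC [3, 9, 13]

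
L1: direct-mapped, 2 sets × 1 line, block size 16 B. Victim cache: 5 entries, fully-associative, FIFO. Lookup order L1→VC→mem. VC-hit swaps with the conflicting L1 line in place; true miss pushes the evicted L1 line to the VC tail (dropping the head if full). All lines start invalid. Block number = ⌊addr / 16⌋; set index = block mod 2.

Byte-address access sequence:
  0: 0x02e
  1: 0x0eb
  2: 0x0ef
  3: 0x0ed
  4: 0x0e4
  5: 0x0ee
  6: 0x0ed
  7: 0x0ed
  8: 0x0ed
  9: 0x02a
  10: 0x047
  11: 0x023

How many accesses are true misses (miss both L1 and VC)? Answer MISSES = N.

  [0] addr=0x2e blk=2 s=0: MISS | VC []
  [1] addr=0xeb blk=14 s=0: MISS | VC [2]
  [2] addr=0xef blk=14 s=0: L1-HIT | VC [2]
  [3] addr=0xed blk=14 s=0: L1-HIT | VC [2]
  [4] addr=0xe4 blk=14 s=0: L1-HIT | VC [2]
  [5] addr=0xee blk=14 s=0: L1-HIT | VC [2]
  [6] addr=0xed blk=14 s=0: L1-HIT | VC [2]
  [7] addr=0xed blk=14 s=0: L1-HIT | VC [2]
  [8] addr=0xed blk=14 s=0: L1-HIT | VC [2]
  [9] addr=0x2a blk=2 s=0: VC-HIT | VC [14]
  [10] addr=0x47 blk=4 s=0: MISS | VC [14, 2]
  [11] addr=0x23 blk=2 s=0: VC-HIT | VC [14, 4]

MISSES = 3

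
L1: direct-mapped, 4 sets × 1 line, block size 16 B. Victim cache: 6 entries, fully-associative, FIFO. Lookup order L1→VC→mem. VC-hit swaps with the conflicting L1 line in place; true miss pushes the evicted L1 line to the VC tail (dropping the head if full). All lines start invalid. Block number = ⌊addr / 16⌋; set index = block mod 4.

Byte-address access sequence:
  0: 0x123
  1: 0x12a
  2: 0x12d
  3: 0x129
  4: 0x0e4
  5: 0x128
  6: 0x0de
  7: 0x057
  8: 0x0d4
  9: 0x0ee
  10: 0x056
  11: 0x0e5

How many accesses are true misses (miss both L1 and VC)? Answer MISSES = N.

MISSES = 4

  [0] addr=0x123 blk=18 s=2: MISS | VC []
  [1] addr=0x12a blk=18 s=2: L1-HIT | VC []
  [2] addr=0x12d blk=18 s=2: L1-HIT | VC []
  [3] addr=0x129 blk=18 s=2: L1-HIT | VC []
  [4] addr=0xe4 blk=14 s=2: MISS | VC [18]
  [5] addr=0x128 blk=18 s=2: VC-HIT | VC [14]
  [6] addr=0xde blk=13 s=1: MISS | VC [14]
  [7] addr=0x57 blk=5 s=1: MISS | VC [14, 13]
  [8] addr=0xd4 blk=13 s=1: VC-HIT | VC [14, 5]
  [9] addr=0xee blk=14 s=2: VC-HIT | VC [18, 5]
  [10] addr=0x56 blk=5 s=1: VC-HIT | VC [18, 13]
  [11] addr=0xe5 blk=14 s=2: L1-HIT | VC [18, 13]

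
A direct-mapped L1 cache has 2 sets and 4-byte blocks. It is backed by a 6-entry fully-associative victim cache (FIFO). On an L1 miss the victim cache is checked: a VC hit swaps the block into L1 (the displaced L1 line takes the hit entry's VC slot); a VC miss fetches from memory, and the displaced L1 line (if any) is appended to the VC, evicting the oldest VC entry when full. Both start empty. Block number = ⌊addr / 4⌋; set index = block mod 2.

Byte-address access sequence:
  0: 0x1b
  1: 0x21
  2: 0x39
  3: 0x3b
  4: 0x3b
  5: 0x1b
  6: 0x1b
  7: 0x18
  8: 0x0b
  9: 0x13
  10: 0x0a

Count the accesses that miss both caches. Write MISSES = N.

0: 0x1b (blk 6, set 0) → MISS  vc=[]
1: 0x21 (blk 8, set 0) → MISS  vc=[6]
2: 0x39 (blk 14, set 0) → MISS  vc=[6, 8]
3: 0x3b (blk 14, set 0) → L1-HIT  vc=[6, 8]
4: 0x3b (blk 14, set 0) → L1-HIT  vc=[6, 8]
5: 0x1b (blk 6, set 0) → VC-HIT  vc=[14, 8]
6: 0x1b (blk 6, set 0) → L1-HIT  vc=[14, 8]
7: 0x18 (blk 6, set 0) → L1-HIT  vc=[14, 8]
8: 0xb (blk 2, set 0) → MISS  vc=[14, 8, 6]
9: 0x13 (blk 4, set 0) → MISS  vc=[14, 8, 6, 2]
10: 0xa (blk 2, set 0) → VC-HIT  vc=[14, 8, 6, 4]

MISSES = 5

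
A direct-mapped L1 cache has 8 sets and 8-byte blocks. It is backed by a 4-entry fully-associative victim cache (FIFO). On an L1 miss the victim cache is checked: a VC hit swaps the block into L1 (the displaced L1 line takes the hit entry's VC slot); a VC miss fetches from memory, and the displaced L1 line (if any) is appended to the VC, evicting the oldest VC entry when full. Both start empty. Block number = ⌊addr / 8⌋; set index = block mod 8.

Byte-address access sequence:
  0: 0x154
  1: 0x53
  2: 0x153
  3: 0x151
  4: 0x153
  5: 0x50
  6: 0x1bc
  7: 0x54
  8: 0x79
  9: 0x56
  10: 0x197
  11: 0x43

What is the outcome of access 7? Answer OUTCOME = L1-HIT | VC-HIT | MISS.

0: 0x154 (blk 42, set 2) → MISS  vc=[]
1: 0x53 (blk 10, set 2) → MISS  vc=[42]
2: 0x153 (blk 42, set 2) → VC-HIT  vc=[10]
3: 0x151 (blk 42, set 2) → L1-HIT  vc=[10]
4: 0x153 (blk 42, set 2) → L1-HIT  vc=[10]
5: 0x50 (blk 10, set 2) → VC-HIT  vc=[42]
6: 0x1bc (blk 55, set 7) → MISS  vc=[42]
7: 0x54 (blk 10, set 2) → L1-HIT  vc=[42]
8: 0x79 (blk 15, set 7) → MISS  vc=[42, 55]
9: 0x56 (blk 10, set 2) → L1-HIT  vc=[42, 55]
10: 0x197 (blk 50, set 2) → MISS  vc=[42, 55, 10]
11: 0x43 (blk 8, set 0) → MISS  vc=[42, 55, 10]

OUTCOME = L1-HIT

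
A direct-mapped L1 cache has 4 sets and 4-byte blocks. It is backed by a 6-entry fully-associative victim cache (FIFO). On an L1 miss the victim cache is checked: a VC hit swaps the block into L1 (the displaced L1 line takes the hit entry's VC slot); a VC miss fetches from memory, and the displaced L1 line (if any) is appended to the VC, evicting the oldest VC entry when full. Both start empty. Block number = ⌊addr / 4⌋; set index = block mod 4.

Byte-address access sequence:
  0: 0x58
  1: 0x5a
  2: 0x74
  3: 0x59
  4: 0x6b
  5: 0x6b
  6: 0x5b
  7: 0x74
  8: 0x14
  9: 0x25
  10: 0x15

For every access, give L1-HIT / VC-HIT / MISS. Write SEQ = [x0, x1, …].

  [0] addr=0x58 blk=22 s=2: MISS | VC []
  [1] addr=0x5a blk=22 s=2: L1-HIT | VC []
  [2] addr=0x74 blk=29 s=1: MISS | VC []
  [3] addr=0x59 blk=22 s=2: L1-HIT | VC []
  [4] addr=0x6b blk=26 s=2: MISS | VC [22]
  [5] addr=0x6b blk=26 s=2: L1-HIT | VC [22]
  [6] addr=0x5b blk=22 s=2: VC-HIT | VC [26]
  [7] addr=0x74 blk=29 s=1: L1-HIT | VC [26]
  [8] addr=0x14 blk=5 s=1: MISS | VC [26, 29]
  [9] addr=0x25 blk=9 s=1: MISS | VC [26, 29, 5]
  [10] addr=0x15 blk=5 s=1: VC-HIT | VC [26, 29, 9]

SEQ = [MISS, L1-HIT, MISS, L1-HIT, MISS, L1-HIT, VC-HIT, L1-HIT, MISS, MISS, VC-HIT]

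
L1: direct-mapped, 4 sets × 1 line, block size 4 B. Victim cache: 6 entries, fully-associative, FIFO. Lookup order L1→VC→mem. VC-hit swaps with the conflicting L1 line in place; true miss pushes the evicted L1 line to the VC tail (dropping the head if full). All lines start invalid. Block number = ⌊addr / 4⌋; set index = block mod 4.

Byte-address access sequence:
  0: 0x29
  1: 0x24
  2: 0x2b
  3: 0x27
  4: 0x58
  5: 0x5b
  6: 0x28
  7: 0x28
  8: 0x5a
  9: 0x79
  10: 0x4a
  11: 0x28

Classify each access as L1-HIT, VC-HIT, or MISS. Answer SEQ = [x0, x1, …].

SEQ = [MISS, MISS, L1-HIT, L1-HIT, MISS, L1-HIT, VC-HIT, L1-HIT, VC-HIT, MISS, MISS, VC-HIT]

0: 0x29 (blk 10, set 2) → MISS  vc=[]
1: 0x24 (blk 9, set 1) → MISS  vc=[]
2: 0x2b (blk 10, set 2) → L1-HIT  vc=[]
3: 0x27 (blk 9, set 1) → L1-HIT  vc=[]
4: 0x58 (blk 22, set 2) → MISS  vc=[10]
5: 0x5b (blk 22, set 2) → L1-HIT  vc=[10]
6: 0x28 (blk 10, set 2) → VC-HIT  vc=[22]
7: 0x28 (blk 10, set 2) → L1-HIT  vc=[22]
8: 0x5a (blk 22, set 2) → VC-HIT  vc=[10]
9: 0x79 (blk 30, set 2) → MISS  vc=[10, 22]
10: 0x4a (blk 18, set 2) → MISS  vc=[10, 22, 30]
11: 0x28 (blk 10, set 2) → VC-HIT  vc=[18, 22, 30]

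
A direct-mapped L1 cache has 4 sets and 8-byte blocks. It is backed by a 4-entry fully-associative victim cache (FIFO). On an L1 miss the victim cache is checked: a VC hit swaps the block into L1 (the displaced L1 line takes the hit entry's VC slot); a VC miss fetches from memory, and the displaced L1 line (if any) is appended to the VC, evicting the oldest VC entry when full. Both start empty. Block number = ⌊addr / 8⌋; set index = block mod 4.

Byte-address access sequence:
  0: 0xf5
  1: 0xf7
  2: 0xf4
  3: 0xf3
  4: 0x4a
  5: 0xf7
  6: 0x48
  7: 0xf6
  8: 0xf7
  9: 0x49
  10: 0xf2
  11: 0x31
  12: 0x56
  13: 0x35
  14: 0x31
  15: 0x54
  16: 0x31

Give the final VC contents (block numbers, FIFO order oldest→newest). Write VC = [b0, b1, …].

0: 0xf5 (blk 30, set 2) → MISS  vc=[]
1: 0xf7 (blk 30, set 2) → L1-HIT  vc=[]
2: 0xf4 (blk 30, set 2) → L1-HIT  vc=[]
3: 0xf3 (blk 30, set 2) → L1-HIT  vc=[]
4: 0x4a (blk 9, set 1) → MISS  vc=[]
5: 0xf7 (blk 30, set 2) → L1-HIT  vc=[]
6: 0x48 (blk 9, set 1) → L1-HIT  vc=[]
7: 0xf6 (blk 30, set 2) → L1-HIT  vc=[]
8: 0xf7 (blk 30, set 2) → L1-HIT  vc=[]
9: 0x49 (blk 9, set 1) → L1-HIT  vc=[]
10: 0xf2 (blk 30, set 2) → L1-HIT  vc=[]
11: 0x31 (blk 6, set 2) → MISS  vc=[30]
12: 0x56 (blk 10, set 2) → MISS  vc=[30, 6]
13: 0x35 (blk 6, set 2) → VC-HIT  vc=[30, 10]
14: 0x31 (blk 6, set 2) → L1-HIT  vc=[30, 10]
15: 0x54 (blk 10, set 2) → VC-HIT  vc=[30, 6]
16: 0x31 (blk 6, set 2) → VC-HIT  vc=[30, 10]

VC = [30, 10]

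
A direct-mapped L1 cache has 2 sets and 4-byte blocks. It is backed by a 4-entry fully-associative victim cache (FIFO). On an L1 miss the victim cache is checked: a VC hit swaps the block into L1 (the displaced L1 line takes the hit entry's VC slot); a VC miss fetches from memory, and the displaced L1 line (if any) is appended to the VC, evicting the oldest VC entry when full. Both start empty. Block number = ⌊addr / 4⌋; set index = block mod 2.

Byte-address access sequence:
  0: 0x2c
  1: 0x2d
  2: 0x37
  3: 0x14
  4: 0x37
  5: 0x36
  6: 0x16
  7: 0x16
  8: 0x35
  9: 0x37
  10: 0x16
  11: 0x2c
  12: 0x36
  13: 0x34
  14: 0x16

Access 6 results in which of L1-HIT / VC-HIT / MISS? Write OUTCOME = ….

OUTCOME = VC-HIT

#0 0x2c→b11/s1 MISS; vc=[]
#1 0x2d→b11/s1 L1-HIT; vc=[]
#2 0x37→b13/s1 MISS; vc=[11]
#3 0x14→b5/s1 MISS; vc=[11,13]
#4 0x37→b13/s1 VC-HIT; vc=[11,5]
#5 0x36→b13/s1 L1-HIT; vc=[11,5]
#6 0x16→b5/s1 VC-HIT; vc=[11,13]
#7 0x16→b5/s1 L1-HIT; vc=[11,13]
#8 0x35→b13/s1 VC-HIT; vc=[11,5]
#9 0x37→b13/s1 L1-HIT; vc=[11,5]
#10 0x16→b5/s1 VC-HIT; vc=[11,13]
#11 0x2c→b11/s1 VC-HIT; vc=[5,13]
#12 0x36→b13/s1 VC-HIT; vc=[5,11]
#13 0x34→b13/s1 L1-HIT; vc=[5,11]
#14 0x16→b5/s1 VC-HIT; vc=[13,11]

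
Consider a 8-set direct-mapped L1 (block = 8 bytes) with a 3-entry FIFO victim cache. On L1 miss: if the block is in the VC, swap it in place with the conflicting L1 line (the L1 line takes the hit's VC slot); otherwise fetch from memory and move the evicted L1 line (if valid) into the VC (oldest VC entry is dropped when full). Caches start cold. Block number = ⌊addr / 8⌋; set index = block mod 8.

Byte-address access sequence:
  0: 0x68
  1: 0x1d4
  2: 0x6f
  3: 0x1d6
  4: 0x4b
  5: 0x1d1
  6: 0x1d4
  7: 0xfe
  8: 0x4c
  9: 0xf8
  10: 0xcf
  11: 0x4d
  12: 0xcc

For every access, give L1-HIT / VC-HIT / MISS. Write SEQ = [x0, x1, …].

  [0] addr=0x68 blk=13 s=5: MISS | VC []
  [1] addr=0x1d4 blk=58 s=2: MISS | VC []
  [2] addr=0x6f blk=13 s=5: L1-HIT | VC []
  [3] addr=0x1d6 blk=58 s=2: L1-HIT | VC []
  [4] addr=0x4b blk=9 s=1: MISS | VC []
  [5] addr=0x1d1 blk=58 s=2: L1-HIT | VC []
  [6] addr=0x1d4 blk=58 s=2: L1-HIT | VC []
  [7] addr=0xfe blk=31 s=7: MISS | VC []
  [8] addr=0x4c blk=9 s=1: L1-HIT | VC []
  [9] addr=0xf8 blk=31 s=7: L1-HIT | VC []
  [10] addr=0xcf blk=25 s=1: MISS | VC [9]
  [11] addr=0x4d blk=9 s=1: VC-HIT | VC [25]
  [12] addr=0xcc blk=25 s=1: VC-HIT | VC [9]

SEQ = [MISS, MISS, L1-HIT, L1-HIT, MISS, L1-HIT, L1-HIT, MISS, L1-HIT, L1-HIT, MISS, VC-HIT, VC-HIT]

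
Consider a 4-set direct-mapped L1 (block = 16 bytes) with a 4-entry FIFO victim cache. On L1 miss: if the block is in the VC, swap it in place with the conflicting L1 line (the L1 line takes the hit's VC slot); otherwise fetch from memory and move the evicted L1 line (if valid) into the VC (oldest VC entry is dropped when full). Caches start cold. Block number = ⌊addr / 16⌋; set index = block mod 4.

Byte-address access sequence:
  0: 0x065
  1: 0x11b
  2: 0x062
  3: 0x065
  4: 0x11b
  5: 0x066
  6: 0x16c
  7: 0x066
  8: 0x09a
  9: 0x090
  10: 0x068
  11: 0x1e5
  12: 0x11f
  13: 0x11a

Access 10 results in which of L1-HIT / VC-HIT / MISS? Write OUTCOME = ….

0: 0x65 (blk 6, set 2) → MISS  vc=[]
1: 0x11b (blk 17, set 1) → MISS  vc=[]
2: 0x62 (blk 6, set 2) → L1-HIT  vc=[]
3: 0x65 (blk 6, set 2) → L1-HIT  vc=[]
4: 0x11b (blk 17, set 1) → L1-HIT  vc=[]
5: 0x66 (blk 6, set 2) → L1-HIT  vc=[]
6: 0x16c (blk 22, set 2) → MISS  vc=[6]
7: 0x66 (blk 6, set 2) → VC-HIT  vc=[22]
8: 0x9a (blk 9, set 1) → MISS  vc=[22, 17]
9: 0x90 (blk 9, set 1) → L1-HIT  vc=[22, 17]
10: 0x68 (blk 6, set 2) → L1-HIT  vc=[22, 17]
11: 0x1e5 (blk 30, set 2) → MISS  vc=[22, 17, 6]
12: 0x11f (blk 17, set 1) → VC-HIT  vc=[22, 9, 6]
13: 0x11a (blk 17, set 1) → L1-HIT  vc=[22, 9, 6]

OUTCOME = L1-HIT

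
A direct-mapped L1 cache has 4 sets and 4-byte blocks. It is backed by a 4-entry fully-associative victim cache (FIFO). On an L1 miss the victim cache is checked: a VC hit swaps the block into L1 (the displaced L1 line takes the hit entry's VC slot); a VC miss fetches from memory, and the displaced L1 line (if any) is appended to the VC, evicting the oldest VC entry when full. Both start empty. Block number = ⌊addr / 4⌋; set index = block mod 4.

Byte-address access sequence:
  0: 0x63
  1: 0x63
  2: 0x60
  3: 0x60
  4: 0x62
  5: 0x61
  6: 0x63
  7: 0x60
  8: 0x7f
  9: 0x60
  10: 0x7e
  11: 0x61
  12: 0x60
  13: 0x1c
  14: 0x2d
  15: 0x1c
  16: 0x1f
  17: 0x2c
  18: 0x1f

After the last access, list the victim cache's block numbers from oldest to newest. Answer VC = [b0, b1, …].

VC = [31, 11]

#0 0x63→b24/s0 MISS; vc=[]
#1 0x63→b24/s0 L1-HIT; vc=[]
#2 0x60→b24/s0 L1-HIT; vc=[]
#3 0x60→b24/s0 L1-HIT; vc=[]
#4 0x62→b24/s0 L1-HIT; vc=[]
#5 0x61→b24/s0 L1-HIT; vc=[]
#6 0x63→b24/s0 L1-HIT; vc=[]
#7 0x60→b24/s0 L1-HIT; vc=[]
#8 0x7f→b31/s3 MISS; vc=[]
#9 0x60→b24/s0 L1-HIT; vc=[]
#10 0x7e→b31/s3 L1-HIT; vc=[]
#11 0x61→b24/s0 L1-HIT; vc=[]
#12 0x60→b24/s0 L1-HIT; vc=[]
#13 0x1c→b7/s3 MISS; vc=[31]
#14 0x2d→b11/s3 MISS; vc=[31,7]
#15 0x1c→b7/s3 VC-HIT; vc=[31,11]
#16 0x1f→b7/s3 L1-HIT; vc=[31,11]
#17 0x2c→b11/s3 VC-HIT; vc=[31,7]
#18 0x1f→b7/s3 VC-HIT; vc=[31,11]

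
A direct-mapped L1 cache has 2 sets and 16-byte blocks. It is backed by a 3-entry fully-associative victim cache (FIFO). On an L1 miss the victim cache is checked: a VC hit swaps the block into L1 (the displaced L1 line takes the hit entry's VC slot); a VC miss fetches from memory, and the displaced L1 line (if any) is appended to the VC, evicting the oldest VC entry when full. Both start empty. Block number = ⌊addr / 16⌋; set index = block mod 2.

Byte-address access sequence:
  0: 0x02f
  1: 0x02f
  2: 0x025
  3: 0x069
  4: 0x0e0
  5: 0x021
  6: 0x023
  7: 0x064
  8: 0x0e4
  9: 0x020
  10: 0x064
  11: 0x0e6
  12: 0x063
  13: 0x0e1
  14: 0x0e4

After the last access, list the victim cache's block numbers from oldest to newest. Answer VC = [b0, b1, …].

  [0] addr=0x2f blk=2 s=0: MISS | VC []
  [1] addr=0x2f blk=2 s=0: L1-HIT | VC []
  [2] addr=0x25 blk=2 s=0: L1-HIT | VC []
  [3] addr=0x69 blk=6 s=0: MISS | VC [2]
  [4] addr=0xe0 blk=14 s=0: MISS | VC [2, 6]
  [5] addr=0x21 blk=2 s=0: VC-HIT | VC [14, 6]
  [6] addr=0x23 blk=2 s=0: L1-HIT | VC [14, 6]
  [7] addr=0x64 blk=6 s=0: VC-HIT | VC [14, 2]
  [8] addr=0xe4 blk=14 s=0: VC-HIT | VC [6, 2]
  [9] addr=0x20 blk=2 s=0: VC-HIT | VC [6, 14]
  [10] addr=0x64 blk=6 s=0: VC-HIT | VC [2, 14]
  [11] addr=0xe6 blk=14 s=0: VC-HIT | VC [2, 6]
  [12] addr=0x63 blk=6 s=0: VC-HIT | VC [2, 14]
  [13] addr=0xe1 blk=14 s=0: VC-HIT | VC [2, 6]
  [14] addr=0xe4 blk=14 s=0: L1-HIT | VC [2, 6]

VC = [2, 6]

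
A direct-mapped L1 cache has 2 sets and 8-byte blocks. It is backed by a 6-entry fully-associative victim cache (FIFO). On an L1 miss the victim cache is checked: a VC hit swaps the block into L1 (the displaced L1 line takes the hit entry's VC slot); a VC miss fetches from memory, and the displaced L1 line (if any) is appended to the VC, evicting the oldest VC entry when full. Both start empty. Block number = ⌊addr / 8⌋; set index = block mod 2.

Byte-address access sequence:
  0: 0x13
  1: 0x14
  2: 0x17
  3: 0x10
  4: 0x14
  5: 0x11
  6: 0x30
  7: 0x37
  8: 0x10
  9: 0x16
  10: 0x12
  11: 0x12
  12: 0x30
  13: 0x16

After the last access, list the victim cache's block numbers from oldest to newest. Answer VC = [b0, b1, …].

VC = [6]

#0 0x13→b2/s0 MISS; vc=[]
#1 0x14→b2/s0 L1-HIT; vc=[]
#2 0x17→b2/s0 L1-HIT; vc=[]
#3 0x10→b2/s0 L1-HIT; vc=[]
#4 0x14→b2/s0 L1-HIT; vc=[]
#5 0x11→b2/s0 L1-HIT; vc=[]
#6 0x30→b6/s0 MISS; vc=[2]
#7 0x37→b6/s0 L1-HIT; vc=[2]
#8 0x10→b2/s0 VC-HIT; vc=[6]
#9 0x16→b2/s0 L1-HIT; vc=[6]
#10 0x12→b2/s0 L1-HIT; vc=[6]
#11 0x12→b2/s0 L1-HIT; vc=[6]
#12 0x30→b6/s0 VC-HIT; vc=[2]
#13 0x16→b2/s0 VC-HIT; vc=[6]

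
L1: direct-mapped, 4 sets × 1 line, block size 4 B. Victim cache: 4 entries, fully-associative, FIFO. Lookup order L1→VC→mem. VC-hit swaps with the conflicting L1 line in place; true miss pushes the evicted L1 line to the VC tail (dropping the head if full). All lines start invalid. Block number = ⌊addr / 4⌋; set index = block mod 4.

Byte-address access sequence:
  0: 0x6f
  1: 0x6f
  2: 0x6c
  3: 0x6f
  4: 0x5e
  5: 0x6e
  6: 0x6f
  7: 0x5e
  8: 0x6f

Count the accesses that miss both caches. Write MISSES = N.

MISSES = 2

  [0] addr=0x6f blk=27 s=3: MISS | VC []
  [1] addr=0x6f blk=27 s=3: L1-HIT | VC []
  [2] addr=0x6c blk=27 s=3: L1-HIT | VC []
  [3] addr=0x6f blk=27 s=3: L1-HIT | VC []
  [4] addr=0x5e blk=23 s=3: MISS | VC [27]
  [5] addr=0x6e blk=27 s=3: VC-HIT | VC [23]
  [6] addr=0x6f blk=27 s=3: L1-HIT | VC [23]
  [7] addr=0x5e blk=23 s=3: VC-HIT | VC [27]
  [8] addr=0x6f blk=27 s=3: VC-HIT | VC [23]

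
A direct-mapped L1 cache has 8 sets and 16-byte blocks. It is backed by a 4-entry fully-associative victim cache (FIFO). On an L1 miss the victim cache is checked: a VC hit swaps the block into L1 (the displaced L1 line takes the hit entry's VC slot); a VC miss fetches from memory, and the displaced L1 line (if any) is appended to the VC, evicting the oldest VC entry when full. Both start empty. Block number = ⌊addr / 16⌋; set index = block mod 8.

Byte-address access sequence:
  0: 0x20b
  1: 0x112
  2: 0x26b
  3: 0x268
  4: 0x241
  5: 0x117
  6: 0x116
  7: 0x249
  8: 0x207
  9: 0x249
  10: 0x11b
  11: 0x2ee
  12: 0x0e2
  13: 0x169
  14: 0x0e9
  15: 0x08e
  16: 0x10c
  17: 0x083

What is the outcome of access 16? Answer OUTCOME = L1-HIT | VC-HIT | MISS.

0: 0x20b (blk 32, set 0) → MISS  vc=[]
1: 0x112 (blk 17, set 1) → MISS  vc=[]
2: 0x26b (blk 38, set 6) → MISS  vc=[]
3: 0x268 (blk 38, set 6) → L1-HIT  vc=[]
4: 0x241 (blk 36, set 4) → MISS  vc=[]
5: 0x117 (blk 17, set 1) → L1-HIT  vc=[]
6: 0x116 (blk 17, set 1) → L1-HIT  vc=[]
7: 0x249 (blk 36, set 4) → L1-HIT  vc=[]
8: 0x207 (blk 32, set 0) → L1-HIT  vc=[]
9: 0x249 (blk 36, set 4) → L1-HIT  vc=[]
10: 0x11b (blk 17, set 1) → L1-HIT  vc=[]
11: 0x2ee (blk 46, set 6) → MISS  vc=[38]
12: 0xe2 (blk 14, set 6) → MISS  vc=[38, 46]
13: 0x169 (blk 22, set 6) → MISS  vc=[38, 46, 14]
14: 0xe9 (blk 14, set 6) → VC-HIT  vc=[38, 46, 22]
15: 0x8e (blk 8, set 0) → MISS  vc=[38, 46, 22, 32]
16: 0x10c (blk 16, set 0) → MISS  vc=[46, 22, 32, 8]
17: 0x83 (blk 8, set 0) → VC-HIT  vc=[46, 22, 32, 16]

OUTCOME = MISS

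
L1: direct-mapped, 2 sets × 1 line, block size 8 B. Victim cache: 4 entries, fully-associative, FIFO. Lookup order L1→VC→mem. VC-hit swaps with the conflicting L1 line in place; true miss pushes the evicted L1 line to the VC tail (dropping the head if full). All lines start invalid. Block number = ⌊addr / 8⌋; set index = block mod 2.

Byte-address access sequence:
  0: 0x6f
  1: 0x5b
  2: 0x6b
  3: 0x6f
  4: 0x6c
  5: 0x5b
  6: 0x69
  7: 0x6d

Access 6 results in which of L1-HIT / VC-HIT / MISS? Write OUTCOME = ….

0: 0x6f (blk 13, set 1) → MISS  vc=[]
1: 0x5b (blk 11, set 1) → MISS  vc=[13]
2: 0x6b (blk 13, set 1) → VC-HIT  vc=[11]
3: 0x6f (blk 13, set 1) → L1-HIT  vc=[11]
4: 0x6c (blk 13, set 1) → L1-HIT  vc=[11]
5: 0x5b (blk 11, set 1) → VC-HIT  vc=[13]
6: 0x69 (blk 13, set 1) → VC-HIT  vc=[11]
7: 0x6d (blk 13, set 1) → L1-HIT  vc=[11]

OUTCOME = VC-HIT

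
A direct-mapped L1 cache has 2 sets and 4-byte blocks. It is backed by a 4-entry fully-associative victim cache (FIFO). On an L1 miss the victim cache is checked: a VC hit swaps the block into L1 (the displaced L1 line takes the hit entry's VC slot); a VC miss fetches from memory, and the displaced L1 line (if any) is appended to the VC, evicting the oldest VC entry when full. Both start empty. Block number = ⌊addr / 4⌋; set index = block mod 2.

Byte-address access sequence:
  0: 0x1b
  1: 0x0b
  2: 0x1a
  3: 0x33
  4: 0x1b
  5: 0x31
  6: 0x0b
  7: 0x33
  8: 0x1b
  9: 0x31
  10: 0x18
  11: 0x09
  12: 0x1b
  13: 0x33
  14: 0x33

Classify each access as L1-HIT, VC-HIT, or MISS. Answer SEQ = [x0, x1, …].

  [0] addr=0x1b blk=6 s=0: MISS | VC []
  [1] addr=0xb blk=2 s=0: MISS | VC [6]
  [2] addr=0x1a blk=6 s=0: VC-HIT | VC [2]
  [3] addr=0x33 blk=12 s=0: MISS | VC [2, 6]
  [4] addr=0x1b blk=6 s=0: VC-HIT | VC [2, 12]
  [5] addr=0x31 blk=12 s=0: VC-HIT | VC [2, 6]
  [6] addr=0xb blk=2 s=0: VC-HIT | VC [12, 6]
  [7] addr=0x33 blk=12 s=0: VC-HIT | VC [2, 6]
  [8] addr=0x1b blk=6 s=0: VC-HIT | VC [2, 12]
  [9] addr=0x31 blk=12 s=0: VC-HIT | VC [2, 6]
  [10] addr=0x18 blk=6 s=0: VC-HIT | VC [2, 12]
  [11] addr=0x9 blk=2 s=0: VC-HIT | VC [6, 12]
  [12] addr=0x1b blk=6 s=0: VC-HIT | VC [2, 12]
  [13] addr=0x33 blk=12 s=0: VC-HIT | VC [2, 6]
  [14] addr=0x33 blk=12 s=0: L1-HIT | VC [2, 6]

SEQ = [MISS, MISS, VC-HIT, MISS, VC-HIT, VC-HIT, VC-HIT, VC-HIT, VC-HIT, VC-HIT, VC-HIT, VC-HIT, VC-HIT, VC-HIT, L1-HIT]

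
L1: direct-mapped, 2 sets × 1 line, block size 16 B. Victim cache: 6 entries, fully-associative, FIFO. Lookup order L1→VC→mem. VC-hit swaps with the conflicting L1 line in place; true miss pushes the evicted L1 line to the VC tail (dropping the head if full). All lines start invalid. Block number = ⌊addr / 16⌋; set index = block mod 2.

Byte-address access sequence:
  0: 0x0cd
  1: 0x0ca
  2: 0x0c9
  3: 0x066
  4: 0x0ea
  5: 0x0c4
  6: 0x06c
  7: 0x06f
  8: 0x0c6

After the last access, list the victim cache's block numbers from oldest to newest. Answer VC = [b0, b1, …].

VC = [14, 6]

#0 0xcd→b12/s0 MISS; vc=[]
#1 0xca→b12/s0 L1-HIT; vc=[]
#2 0xc9→b12/s0 L1-HIT; vc=[]
#3 0x66→b6/s0 MISS; vc=[12]
#4 0xea→b14/s0 MISS; vc=[12,6]
#5 0xc4→b12/s0 VC-HIT; vc=[14,6]
#6 0x6c→b6/s0 VC-HIT; vc=[14,12]
#7 0x6f→b6/s0 L1-HIT; vc=[14,12]
#8 0xc6→b12/s0 VC-HIT; vc=[14,6]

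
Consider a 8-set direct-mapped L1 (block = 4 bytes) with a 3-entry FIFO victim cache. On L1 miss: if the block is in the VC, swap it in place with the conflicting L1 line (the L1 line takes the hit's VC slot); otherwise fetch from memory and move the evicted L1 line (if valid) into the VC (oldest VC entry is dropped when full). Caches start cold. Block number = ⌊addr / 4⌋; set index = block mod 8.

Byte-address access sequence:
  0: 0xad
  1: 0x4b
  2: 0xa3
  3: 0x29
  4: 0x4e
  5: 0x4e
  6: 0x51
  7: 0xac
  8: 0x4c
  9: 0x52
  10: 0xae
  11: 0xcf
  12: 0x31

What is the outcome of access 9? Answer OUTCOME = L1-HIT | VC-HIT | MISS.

0: 0xad (blk 43, set 3) → MISS  vc=[]
1: 0x4b (blk 18, set 2) → MISS  vc=[]
2: 0xa3 (blk 40, set 0) → MISS  vc=[]
3: 0x29 (blk 10, set 2) → MISS  vc=[18]
4: 0x4e (blk 19, set 3) → MISS  vc=[18, 43]
5: 0x4e (blk 19, set 3) → L1-HIT  vc=[18, 43]
6: 0x51 (blk 20, set 4) → MISS  vc=[18, 43]
7: 0xac (blk 43, set 3) → VC-HIT  vc=[18, 19]
8: 0x4c (blk 19, set 3) → VC-HIT  vc=[18, 43]
9: 0x52 (blk 20, set 4) → L1-HIT  vc=[18, 43]
10: 0xae (blk 43, set 3) → VC-HIT  vc=[18, 19]
11: 0xcf (blk 51, set 3) → MISS  vc=[18, 19, 43]
12: 0x31 (blk 12, set 4) → MISS  vc=[19, 43, 20]

OUTCOME = L1-HIT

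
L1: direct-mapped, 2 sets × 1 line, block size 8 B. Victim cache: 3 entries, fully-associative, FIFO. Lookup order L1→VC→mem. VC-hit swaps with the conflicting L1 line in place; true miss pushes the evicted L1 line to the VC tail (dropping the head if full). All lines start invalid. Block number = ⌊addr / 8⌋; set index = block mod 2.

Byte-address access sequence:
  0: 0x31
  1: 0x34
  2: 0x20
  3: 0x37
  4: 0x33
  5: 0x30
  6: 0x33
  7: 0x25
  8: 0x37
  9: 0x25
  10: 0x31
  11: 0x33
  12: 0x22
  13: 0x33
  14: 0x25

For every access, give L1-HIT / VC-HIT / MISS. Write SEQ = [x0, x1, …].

SEQ = [MISS, L1-HIT, MISS, VC-HIT, L1-HIT, L1-HIT, L1-HIT, VC-HIT, VC-HIT, VC-HIT, VC-HIT, L1-HIT, VC-HIT, VC-HIT, VC-HIT]

#0 0x31→b6/s0 MISS; vc=[]
#1 0x34→b6/s0 L1-HIT; vc=[]
#2 0x20→b4/s0 MISS; vc=[6]
#3 0x37→b6/s0 VC-HIT; vc=[4]
#4 0x33→b6/s0 L1-HIT; vc=[4]
#5 0x30→b6/s0 L1-HIT; vc=[4]
#6 0x33→b6/s0 L1-HIT; vc=[4]
#7 0x25→b4/s0 VC-HIT; vc=[6]
#8 0x37→b6/s0 VC-HIT; vc=[4]
#9 0x25→b4/s0 VC-HIT; vc=[6]
#10 0x31→b6/s0 VC-HIT; vc=[4]
#11 0x33→b6/s0 L1-HIT; vc=[4]
#12 0x22→b4/s0 VC-HIT; vc=[6]
#13 0x33→b6/s0 VC-HIT; vc=[4]
#14 0x25→b4/s0 VC-HIT; vc=[6]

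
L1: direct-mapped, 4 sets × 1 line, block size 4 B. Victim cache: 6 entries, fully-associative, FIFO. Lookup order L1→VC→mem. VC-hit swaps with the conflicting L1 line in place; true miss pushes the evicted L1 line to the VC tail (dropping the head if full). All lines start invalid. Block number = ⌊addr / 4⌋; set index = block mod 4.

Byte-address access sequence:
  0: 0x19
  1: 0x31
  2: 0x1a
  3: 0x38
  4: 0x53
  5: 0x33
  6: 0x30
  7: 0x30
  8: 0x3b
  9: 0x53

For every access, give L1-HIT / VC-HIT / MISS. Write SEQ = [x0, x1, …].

SEQ = [MISS, MISS, L1-HIT, MISS, MISS, VC-HIT, L1-HIT, L1-HIT, L1-HIT, VC-HIT]

#0 0x19→b6/s2 MISS; vc=[]
#1 0x31→b12/s0 MISS; vc=[]
#2 0x1a→b6/s2 L1-HIT; vc=[]
#3 0x38→b14/s2 MISS; vc=[6]
#4 0x53→b20/s0 MISS; vc=[6,12]
#5 0x33→b12/s0 VC-HIT; vc=[6,20]
#6 0x30→b12/s0 L1-HIT; vc=[6,20]
#7 0x30→b12/s0 L1-HIT; vc=[6,20]
#8 0x3b→b14/s2 L1-HIT; vc=[6,20]
#9 0x53→b20/s0 VC-HIT; vc=[6,12]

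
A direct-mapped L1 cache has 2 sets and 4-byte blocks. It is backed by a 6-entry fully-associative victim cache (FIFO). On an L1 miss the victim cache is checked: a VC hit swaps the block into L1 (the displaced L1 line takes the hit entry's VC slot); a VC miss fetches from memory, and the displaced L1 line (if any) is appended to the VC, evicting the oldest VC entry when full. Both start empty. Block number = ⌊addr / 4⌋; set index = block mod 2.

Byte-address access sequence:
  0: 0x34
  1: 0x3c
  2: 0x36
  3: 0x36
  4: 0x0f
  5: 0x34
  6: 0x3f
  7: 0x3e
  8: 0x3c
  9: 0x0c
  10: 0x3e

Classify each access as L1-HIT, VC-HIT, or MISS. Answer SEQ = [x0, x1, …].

  [0] addr=0x34 blk=13 s=1: MISS | VC []
  [1] addr=0x3c blk=15 s=1: MISS | VC [13]
  [2] addr=0x36 blk=13 s=1: VC-HIT | VC [15]
  [3] addr=0x36 blk=13 s=1: L1-HIT | VC [15]
  [4] addr=0xf blk=3 s=1: MISS | VC [15, 13]
  [5] addr=0x34 blk=13 s=1: VC-HIT | VC [15, 3]
  [6] addr=0x3f blk=15 s=1: VC-HIT | VC [13, 3]
  [7] addr=0x3e blk=15 s=1: L1-HIT | VC [13, 3]
  [8] addr=0x3c blk=15 s=1: L1-HIT | VC [13, 3]
  [9] addr=0xc blk=3 s=1: VC-HIT | VC [13, 15]
  [10] addr=0x3e blk=15 s=1: VC-HIT | VC [13, 3]

SEQ = [MISS, MISS, VC-HIT, L1-HIT, MISS, VC-HIT, VC-HIT, L1-HIT, L1-HIT, VC-HIT, VC-HIT]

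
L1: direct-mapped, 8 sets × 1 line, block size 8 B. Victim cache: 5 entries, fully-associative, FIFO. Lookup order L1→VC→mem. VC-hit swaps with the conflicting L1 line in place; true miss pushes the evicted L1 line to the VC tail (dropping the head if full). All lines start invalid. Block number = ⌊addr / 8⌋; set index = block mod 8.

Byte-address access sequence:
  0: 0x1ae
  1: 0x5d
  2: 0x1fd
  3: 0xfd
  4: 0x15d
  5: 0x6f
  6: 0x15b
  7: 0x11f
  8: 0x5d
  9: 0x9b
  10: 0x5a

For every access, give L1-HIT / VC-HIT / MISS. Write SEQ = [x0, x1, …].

SEQ = [MISS, MISS, MISS, MISS, MISS, MISS, L1-HIT, MISS, VC-HIT, MISS, VC-HIT]

0: 0x1ae (blk 53, set 5) → MISS  vc=[]
1: 0x5d (blk 11, set 3) → MISS  vc=[]
2: 0x1fd (blk 63, set 7) → MISS  vc=[]
3: 0xfd (blk 31, set 7) → MISS  vc=[63]
4: 0x15d (blk 43, set 3) → MISS  vc=[63, 11]
5: 0x6f (blk 13, set 5) → MISS  vc=[63, 11, 53]
6: 0x15b (blk 43, set 3) → L1-HIT  vc=[63, 11, 53]
7: 0x11f (blk 35, set 3) → MISS  vc=[63, 11, 53, 43]
8: 0x5d (blk 11, set 3) → VC-HIT  vc=[63, 35, 53, 43]
9: 0x9b (blk 19, set 3) → MISS  vc=[63, 35, 53, 43, 11]
10: 0x5a (blk 11, set 3) → VC-HIT  vc=[63, 35, 53, 43, 19]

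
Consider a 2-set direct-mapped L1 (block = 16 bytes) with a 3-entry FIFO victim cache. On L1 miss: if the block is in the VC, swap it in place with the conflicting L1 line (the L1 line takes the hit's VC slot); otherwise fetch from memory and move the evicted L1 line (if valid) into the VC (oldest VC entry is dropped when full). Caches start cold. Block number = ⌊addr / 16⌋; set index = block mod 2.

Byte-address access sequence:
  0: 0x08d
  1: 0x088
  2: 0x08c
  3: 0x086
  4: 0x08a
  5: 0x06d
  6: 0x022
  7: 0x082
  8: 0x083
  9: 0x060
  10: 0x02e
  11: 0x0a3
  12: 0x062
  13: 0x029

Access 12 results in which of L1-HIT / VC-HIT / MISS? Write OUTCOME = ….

OUTCOME = VC-HIT

#0 0x8d→b8/s0 MISS; vc=[]
#1 0x88→b8/s0 L1-HIT; vc=[]
#2 0x8c→b8/s0 L1-HIT; vc=[]
#3 0x86→b8/s0 L1-HIT; vc=[]
#4 0x8a→b8/s0 L1-HIT; vc=[]
#5 0x6d→b6/s0 MISS; vc=[8]
#6 0x22→b2/s0 MISS; vc=[8,6]
#7 0x82→b8/s0 VC-HIT; vc=[2,6]
#8 0x83→b8/s0 L1-HIT; vc=[2,6]
#9 0x60→b6/s0 VC-HIT; vc=[2,8]
#10 0x2e→b2/s0 VC-HIT; vc=[6,8]
#11 0xa3→b10/s0 MISS; vc=[6,8,2]
#12 0x62→b6/s0 VC-HIT; vc=[10,8,2]
#13 0x29→b2/s0 VC-HIT; vc=[10,8,6]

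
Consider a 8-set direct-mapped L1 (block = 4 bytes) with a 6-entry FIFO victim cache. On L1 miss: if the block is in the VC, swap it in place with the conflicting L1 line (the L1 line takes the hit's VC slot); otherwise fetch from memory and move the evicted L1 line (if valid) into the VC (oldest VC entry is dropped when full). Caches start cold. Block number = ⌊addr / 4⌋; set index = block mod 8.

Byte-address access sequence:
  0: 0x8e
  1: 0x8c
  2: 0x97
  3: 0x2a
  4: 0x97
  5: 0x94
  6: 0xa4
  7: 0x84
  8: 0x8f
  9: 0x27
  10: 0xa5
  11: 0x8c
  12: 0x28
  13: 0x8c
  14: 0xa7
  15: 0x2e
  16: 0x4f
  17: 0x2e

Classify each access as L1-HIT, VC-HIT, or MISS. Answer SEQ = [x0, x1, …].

SEQ = [MISS, L1-HIT, MISS, MISS, L1-HIT, L1-HIT, MISS, MISS, L1-HIT, MISS, VC-HIT, L1-HIT, L1-HIT, L1-HIT, L1-HIT, MISS, MISS, VC-HIT]

  [0] addr=0x8e blk=35 s=3: MISS | VC []
  [1] addr=0x8c blk=35 s=3: L1-HIT | VC []
  [2] addr=0x97 blk=37 s=5: MISS | VC []
  [3] addr=0x2a blk=10 s=2: MISS | VC []
  [4] addr=0x97 blk=37 s=5: L1-HIT | VC []
  [5] addr=0x94 blk=37 s=5: L1-HIT | VC []
  [6] addr=0xa4 blk=41 s=1: MISS | VC []
  [7] addr=0x84 blk=33 s=1: MISS | VC [41]
  [8] addr=0x8f blk=35 s=3: L1-HIT | VC [41]
  [9] addr=0x27 blk=9 s=1: MISS | VC [41, 33]
  [10] addr=0xa5 blk=41 s=1: VC-HIT | VC [9, 33]
  [11] addr=0x8c blk=35 s=3: L1-HIT | VC [9, 33]
  [12] addr=0x28 blk=10 s=2: L1-HIT | VC [9, 33]
  [13] addr=0x8c blk=35 s=3: L1-HIT | VC [9, 33]
  [14] addr=0xa7 blk=41 s=1: L1-HIT | VC [9, 33]
  [15] addr=0x2e blk=11 s=3: MISS | VC [9, 33, 35]
  [16] addr=0x4f blk=19 s=3: MISS | VC [9, 33, 35, 11]
  [17] addr=0x2e blk=11 s=3: VC-HIT | VC [9, 33, 35, 19]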